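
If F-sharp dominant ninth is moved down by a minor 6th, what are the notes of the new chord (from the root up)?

Transposed root: F# → A# (minor 6th down). So we spell A# dominant ninth:
- root: A#
- major 3rd: C##
- perfect 5th: E#
- minor 7th: G#
- major 9th: B#

A#  C##  E#  G#  B#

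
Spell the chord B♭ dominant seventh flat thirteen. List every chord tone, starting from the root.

B♭ dominant seventh flat thirteen: dominant seventh flat thirteen on Bb.
Bb — root
D — major 3rd
F — perfect 5th
Ab — minor 7th
Gb — minor 13th

Bb D F Ab Gb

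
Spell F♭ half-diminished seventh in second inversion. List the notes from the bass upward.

Cbb, Ebb, Fb, Abb

F♭ half-diminished seventh = Fb–Abb–Cbb–Ebb; second inversion → fifth (Cbb) lowest.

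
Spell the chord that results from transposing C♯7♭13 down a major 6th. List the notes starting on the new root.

C# down a major 6th → E. New chord: E dominant seventh flat thirteen.
root → E
3rd (major 3rd) → G#
5th (perfect 5th) → B
7th (minor 7th) → D
13th (minor 13th) → C

E, G#, B, D, C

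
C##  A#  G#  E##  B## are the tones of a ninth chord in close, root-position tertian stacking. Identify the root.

Stacking in thirds gives A# – C## – E## – G# – B##, so A# is the root — A# dominant seventh sharp nine sharp five.

A#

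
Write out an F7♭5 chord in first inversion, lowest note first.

A, Cb, Eb, F

In root position, F7♭5 is F–A–Cb–Eb.
First inversion puts the third (A) in the bass.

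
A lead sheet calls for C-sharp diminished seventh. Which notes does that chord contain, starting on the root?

C-sharp, E, G, B-flat

C-sharp diminished seventh: diminished seventh on C-sharp.
- root: C-sharp
- minor 3rd: E
- diminished 5th: G
- diminished 7th: B-flat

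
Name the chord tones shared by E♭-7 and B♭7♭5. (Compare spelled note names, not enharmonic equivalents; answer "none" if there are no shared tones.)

Bb

E♭-7: Eb Gb Bb Db
B♭7♭5: Bb D Fb Ab
Common to both → Bb.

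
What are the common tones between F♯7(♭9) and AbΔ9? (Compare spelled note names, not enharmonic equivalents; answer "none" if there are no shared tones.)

F♯7(♭9): F# A# C# E G
AbΔ9: Ab C Eb G Bb
Common to both → G.

G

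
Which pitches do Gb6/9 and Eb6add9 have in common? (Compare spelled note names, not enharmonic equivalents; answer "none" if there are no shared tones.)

Gb6/9 = Gb, Bb, Db, Eb, Ab.
Eb6add9 = Eb, G, Bb, C, F.
Shared: Bb, Eb.

Bb, Eb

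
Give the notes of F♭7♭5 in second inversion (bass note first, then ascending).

In root position, F♭7♭5 is F♭–A♭–C𝄫–E𝄫.
Second inversion puts the fifth (C𝄫) in the bass.

C𝄫 – E𝄫 – F♭ – A♭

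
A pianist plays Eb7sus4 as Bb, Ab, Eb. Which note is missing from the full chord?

The full Eb7sus4 chord is Eb, Ab, Bb, Db.
Comparing with the voicing, the minor 7th (7th) — Db — is absent.

Db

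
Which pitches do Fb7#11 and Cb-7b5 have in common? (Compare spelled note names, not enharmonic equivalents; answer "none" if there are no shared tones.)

Fb7#11: F♭ A♭ C♭ E𝄫 B♭
Cb-7b5: C♭ E𝄫 G𝄫 B𝄫
Common to both → C♭, E𝄫.

C♭ – E𝄫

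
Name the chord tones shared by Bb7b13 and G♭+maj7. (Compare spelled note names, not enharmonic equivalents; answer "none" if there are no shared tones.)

Bb7b13: Bb D F Ab Gb
G♭+maj7: Gb Bb D F
Common to both → Bb, D, F, Gb.

Bb  D  F  Gb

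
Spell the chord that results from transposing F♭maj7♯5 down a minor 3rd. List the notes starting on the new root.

Fb down a minor 3rd → Db. New chord: Db augmented major seventh.
root → Db
3rd (major 3rd) → F
5th (augmented 5th) → A
7th (major 7th) → C

Db F A C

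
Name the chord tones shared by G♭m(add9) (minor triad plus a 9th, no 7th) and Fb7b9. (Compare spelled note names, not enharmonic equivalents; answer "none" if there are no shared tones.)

Ab

G♭m(add9): Gb Bbb Db Ab
Fb7b9: Fb Ab Cb Ebb Gbb
Common to both → Ab.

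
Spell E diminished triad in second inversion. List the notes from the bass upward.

Bb, E, G

In root position, E diminished triad is E–G–Bb.
Second inversion puts the fifth (Bb) in the bass.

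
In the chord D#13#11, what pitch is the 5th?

Root of D#13#11 = D#. The 5th is a perfect 5th: D# up a perfect 5th → A#.

A#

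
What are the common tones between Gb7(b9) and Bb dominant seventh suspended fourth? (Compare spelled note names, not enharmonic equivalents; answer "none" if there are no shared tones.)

B♭

Gb7(b9) = G♭, B♭, D♭, F♭, A𝄫.
Bb dominant seventh suspended fourth = B♭, E♭, F, A♭.
Shared: B♭.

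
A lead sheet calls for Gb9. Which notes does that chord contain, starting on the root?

Gb9 is a dominant ninth built on Gb.
Gb — root
Bb — major 3rd
Db — perfect 5th
Fb — minor 7th
Ab — major 9th

Gb, Bb, Db, Fb, Ab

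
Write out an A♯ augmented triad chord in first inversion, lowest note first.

C𝄪 E𝄪 A♯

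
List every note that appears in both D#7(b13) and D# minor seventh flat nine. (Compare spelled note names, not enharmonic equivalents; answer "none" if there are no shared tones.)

D# – A# – C#

D#7(b13) = D#, F##, A#, C#, B.
D# minor seventh flat nine = D#, F#, A#, C#, E.
Shared: D#, A#, C#.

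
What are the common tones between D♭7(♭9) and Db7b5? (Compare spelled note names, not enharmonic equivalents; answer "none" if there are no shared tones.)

D♭7(♭9): D♭ F A♭ C♭ E𝄫
Db7b5: D♭ F A𝄫 C♭
Common to both → D♭, F, C♭.

D♭ – F – C♭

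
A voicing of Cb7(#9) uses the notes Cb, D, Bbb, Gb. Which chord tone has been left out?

Eb

The full Cb7(#9) chord is Cb, Eb, Gb, Bbb, D.
Comparing with the voicing, the major 3rd (3rd) — Eb — is absent.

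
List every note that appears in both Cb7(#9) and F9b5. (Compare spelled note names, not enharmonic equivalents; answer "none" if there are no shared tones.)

Cb7(#9): Cb Eb Gb Bbb D
F9b5: F A Cb Eb G
Common to both → Cb, Eb.

Cb, Eb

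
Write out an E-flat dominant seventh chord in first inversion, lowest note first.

G, B-flat, D-flat, E-flat

In root position, E-flat dominant seventh is E-flat–G–B-flat–D-flat.
First inversion puts the third (G) in the bass.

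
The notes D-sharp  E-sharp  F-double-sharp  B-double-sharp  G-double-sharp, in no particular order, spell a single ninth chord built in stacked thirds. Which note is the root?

E-sharp

Stacking in thirds gives E-sharp – G-double-sharp – B-double-sharp – D-sharp – F-double-sharp, so E-sharp is the root — E-sharp dominant ninth sharp five.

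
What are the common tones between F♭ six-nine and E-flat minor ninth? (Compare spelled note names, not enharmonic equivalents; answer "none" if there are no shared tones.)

F♭ six-nine: F-flat A-flat C-flat D-flat G-flat
E-flat minor ninth: E-flat G-flat B-flat D-flat F
Common to both → D-flat, G-flat.

D-flat – G-flat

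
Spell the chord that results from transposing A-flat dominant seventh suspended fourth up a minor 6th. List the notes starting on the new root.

A minor 6th up from A-flat is F-flat, so the new chord is F-flat dominant seventh suspended fourth.
Root: F-flat
Perfect 4th (4th): B-double-flat
Perfect 5th (5th): C-flat
Minor 7th (7th): E-double-flat

F-flat B-double-flat C-flat E-double-flat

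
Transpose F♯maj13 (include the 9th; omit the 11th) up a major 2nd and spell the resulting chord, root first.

G#  B#  D#  F##  A#  E#

Transposed root: F# → G# (major 2nd up). So we spell G# major thirteenth:
- root: G#
- major 3rd: B#
- perfect 5th: D#
- major 7th: F##
- major 9th: A#
- major 13th: E#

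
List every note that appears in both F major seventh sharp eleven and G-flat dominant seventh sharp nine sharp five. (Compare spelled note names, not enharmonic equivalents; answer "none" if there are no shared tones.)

A

F major seventh sharp eleven = F, A, C, E, B.
G-flat dominant seventh sharp nine sharp five = G-flat, B-flat, D, F-flat, A.
Shared: A.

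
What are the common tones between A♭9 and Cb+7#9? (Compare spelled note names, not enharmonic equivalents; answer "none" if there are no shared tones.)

A♭9 = A♭, C, E♭, G♭, B♭.
Cb+7#9 = C♭, E♭, G, B𝄫, D.
Shared: E♭.

E♭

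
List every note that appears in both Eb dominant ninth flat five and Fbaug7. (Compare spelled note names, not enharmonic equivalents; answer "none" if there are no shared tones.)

Eb dominant ninth flat five: Eb G Bbb Db F
Fbaug7: Fb Ab C Ebb
Common to both → none.

none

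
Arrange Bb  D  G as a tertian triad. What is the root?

G

Arranged so that each adjacent pair is a third by letter name: G – Bb – D.
The bottom of that stack, G, is the root (this is G minor triad).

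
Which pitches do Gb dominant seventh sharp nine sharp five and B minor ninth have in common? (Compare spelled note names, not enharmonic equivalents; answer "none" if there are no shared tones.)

Gb dominant seventh sharp nine sharp five = G-flat, B-flat, D, F-flat, A.
B minor ninth = B, D, F-sharp, A, C-sharp.
Shared: D, A.

D, A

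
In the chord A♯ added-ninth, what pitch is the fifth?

A♯ added-ninth is built on A-sharp; its 5th is a perfect 5th above the root.
A fifth above A uses the letter E, and the perfect 5th above A-sharp is E-sharp.

E-sharp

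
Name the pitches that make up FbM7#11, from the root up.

F♭, A♭, C♭, E♭, B♭

Root F♭, quality major seventh sharp eleven:
Root: F♭
Major 3rd (3rd): A♭
Perfect 5th (5th): C♭
Major 7th (7th): E♭
Augmented 11th (11th): B♭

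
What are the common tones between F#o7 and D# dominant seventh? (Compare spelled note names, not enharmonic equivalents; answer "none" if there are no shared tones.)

none

F#o7 = F♯, A, C, E♭.
D# dominant seventh = D♯, F𝄪, A♯, C♯.
Shared: none.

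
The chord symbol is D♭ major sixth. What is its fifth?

A-flat

Root of D♭ major sixth = D-flat. The 5th is a perfect 5th: D-flat up a perfect 5th → A-flat.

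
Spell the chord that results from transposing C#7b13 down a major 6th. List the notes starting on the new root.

Transposed root: C# → E (major 6th down). So we spell E dominant seventh flat thirteen:
Root: E
Major 3rd (3rd): G#
Perfect 5th (5th): B
Minor 7th (7th): D
Minor 13th (13th): C

E, G#, B, D, C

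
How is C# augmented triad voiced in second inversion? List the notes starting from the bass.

G-double-sharp  C-sharp  E-sharp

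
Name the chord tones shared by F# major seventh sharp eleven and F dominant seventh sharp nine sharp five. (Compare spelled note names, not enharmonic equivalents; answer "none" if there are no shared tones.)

C-sharp

F# major seventh sharp eleven = F-sharp, A-sharp, C-sharp, E-sharp, B-sharp.
F dominant seventh sharp nine sharp five = F, A, C-sharp, E-flat, G-sharp.
Shared: C-sharp.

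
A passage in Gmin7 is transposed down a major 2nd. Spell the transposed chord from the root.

A major 2nd down from G is F, so the new chord is F minor seventh.
F — root
Ab — minor 3rd
C — perfect 5th
Eb — minor 7th

F Ab C Eb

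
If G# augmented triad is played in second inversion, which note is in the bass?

G# augmented triad = G-sharp–B-sharp–D-double-sharp. Second inversion → fifth in the bass = D-double-sharp.

D-double-sharp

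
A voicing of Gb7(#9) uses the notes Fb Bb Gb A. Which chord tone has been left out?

Db

The full Gb7(#9) chord is Gb, Bb, Db, Fb, A.
Comparing with the voicing, the perfect 5th (5th) — Db — is absent.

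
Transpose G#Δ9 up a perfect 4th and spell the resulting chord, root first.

G♯ up a perfect 4th → C♯. New chord: C♯ major ninth.
Root: C♯
Major 3rd (3rd): E♯
Perfect 5th (5th): G♯
Major 7th (7th): B♯
Major 9th (9th): D♯

C♯, E♯, G♯, B♯, D♯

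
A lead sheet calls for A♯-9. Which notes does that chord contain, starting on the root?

A#, C#, E#, G#, B#

Root A#, quality minor ninth:
A# — root
C# — minor 3rd
E# — perfect 5th
G# — minor 7th
B# — major 9th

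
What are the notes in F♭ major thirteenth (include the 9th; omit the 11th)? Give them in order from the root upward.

F-flat A-flat C-flat E-flat G-flat D-flat

F♭ major thirteenth is a major thirteenth built on F-flat.
Root: F-flat
Major 3rd (3rd): A-flat
Perfect 5th (5th): C-flat
Major 7th (7th): E-flat
Major 9th (9th): G-flat
Major 13th (13th): D-flat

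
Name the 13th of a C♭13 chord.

Ab

C♭13 is built on Cb; its 13th is a major 13th above the root.
A sixth above C uses the letter A, and the major 13th above Cb is Ab.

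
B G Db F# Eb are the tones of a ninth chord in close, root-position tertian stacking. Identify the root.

Eb

Stacking in thirds gives Eb – G – B – Db – F#, so Eb is the root — Eb dominant seventh sharp nine sharp five.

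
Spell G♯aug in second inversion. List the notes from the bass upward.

G♯aug = G♯–B♯–D𝄪; second inversion → fifth (D𝄪) lowest.

D𝄪  G♯  B♯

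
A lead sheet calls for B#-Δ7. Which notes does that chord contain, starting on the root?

B#, D#, F##, A##

Root B#, quality minor-major seventh:
- root: B#
- minor 3rd: D#
- perfect 5th: F##
- major 7th: A##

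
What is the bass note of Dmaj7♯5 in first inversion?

F♯

Dmaj7♯5 = D–F♯–A♯–C♯. First inversion → third in the bass = F♯.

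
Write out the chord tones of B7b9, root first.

B7b9 is a dominant seventh flat nine built on B.
Root: B
Major 3rd (3rd): D♯
Perfect 5th (5th): F♯
Minor 7th (7th): A
Minor 9th (9th): C

B D♯ F♯ A C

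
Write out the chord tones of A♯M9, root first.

A♯, C𝄪, E♯, G𝄪, B♯

A♯M9 is a major ninth built on A♯.
Root: A♯
Major 3rd (3rd): C𝄪
Perfect 5th (5th): E♯
Major 7th (7th): G𝄪
Major 9th (9th): B♯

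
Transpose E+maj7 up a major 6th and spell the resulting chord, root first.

A major 6th up from E is C#, so the new chord is C# augmented major seventh.
Root: C#
Major 3rd (3rd): E#
Augmented 5th (5th): G##
Major 7th (7th): B#

C#, E#, G##, B#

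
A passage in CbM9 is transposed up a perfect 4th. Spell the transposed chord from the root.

Fb Ab Cb Eb Gb

Cb up a perfect 4th → Fb. New chord: Fb major ninth.
Fb — root
Ab — major 3rd
Cb — perfect 5th
Eb — major 7th
Gb — major 9th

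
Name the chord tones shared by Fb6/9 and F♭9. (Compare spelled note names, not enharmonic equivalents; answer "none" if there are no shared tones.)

F♭, A♭, C♭, G♭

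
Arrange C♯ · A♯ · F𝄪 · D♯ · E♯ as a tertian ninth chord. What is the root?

D♯

Stacking in thirds gives D♯ – F𝄪 – A♯ – C♯ – E♯, so D♯ is the root — D♯ dominant ninth.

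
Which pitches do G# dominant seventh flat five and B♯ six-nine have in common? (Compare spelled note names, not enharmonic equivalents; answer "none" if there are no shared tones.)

G# dominant seventh flat five: G-sharp B-sharp D F-sharp
B♯ six-nine: B-sharp D-double-sharp F-double-sharp G-double-sharp C-double-sharp
Common to both → B-sharp.

B-sharp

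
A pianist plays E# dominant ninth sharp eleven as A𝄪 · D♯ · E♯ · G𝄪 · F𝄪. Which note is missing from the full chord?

B♯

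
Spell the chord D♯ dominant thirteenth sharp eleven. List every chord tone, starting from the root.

D♯ dominant thirteenth sharp eleven is a dominant thirteenth sharp eleven built on D-sharp.
- root: D-sharp
- major 3rd: F-double-sharp
- perfect 5th: A-sharp
- minor 7th: C-sharp
- major 9th: E-sharp
- augmented 11th: G-double-sharp
- major 13th: B-sharp

D-sharp, F-double-sharp, A-sharp, C-sharp, E-sharp, G-double-sharp, B-sharp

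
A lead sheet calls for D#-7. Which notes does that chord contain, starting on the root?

D#  F#  A#  C#

D#-7 is a minor seventh built on D#.
D# — root
F# — minor 3rd
A# — perfect 5th
C# — minor 7th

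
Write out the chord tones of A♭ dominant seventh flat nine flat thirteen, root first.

Root A♭, quality dominant seventh flat nine flat thirteen:
root → A♭
3rd (major 3rd) → C
5th (perfect 5th) → E♭
7th (minor 7th) → G♭
9th (minor 9th) → B𝄫
13th (minor 13th) → F♭

A♭, C, E♭, G♭, B𝄫, F♭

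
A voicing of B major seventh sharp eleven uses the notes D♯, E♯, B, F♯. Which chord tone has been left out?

A♯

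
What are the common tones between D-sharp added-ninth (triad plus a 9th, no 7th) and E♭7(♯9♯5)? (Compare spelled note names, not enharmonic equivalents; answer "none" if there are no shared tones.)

D-sharp added-ninth = D#, F##, A#, E#.
E♭7(♯9♯5) = Eb, G, B, Db, F#.
Shared: none.

none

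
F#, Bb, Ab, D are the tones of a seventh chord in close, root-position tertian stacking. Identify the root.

Bb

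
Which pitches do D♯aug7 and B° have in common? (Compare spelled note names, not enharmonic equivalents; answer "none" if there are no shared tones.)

none

D♯aug7 = D#, F##, A##, C#.
B° = B, D, F.
Shared: none.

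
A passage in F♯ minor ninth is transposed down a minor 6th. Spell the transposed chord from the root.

A minor 6th down from F-sharp is A-sharp, so the new chord is A-sharp minor ninth.
A-sharp — root
C-sharp — minor 3rd
E-sharp — perfect 5th
G-sharp — minor 7th
B-sharp — major 9th

A-sharp – C-sharp – E-sharp – G-sharp – B-sharp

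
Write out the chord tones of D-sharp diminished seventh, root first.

D-sharp diminished seventh: diminished seventh on D-sharp.
root → D-sharp
3rd (minor 3rd) → F-sharp
5th (diminished 5th) → A
7th (diminished 7th) → C

D-sharp, F-sharp, A, C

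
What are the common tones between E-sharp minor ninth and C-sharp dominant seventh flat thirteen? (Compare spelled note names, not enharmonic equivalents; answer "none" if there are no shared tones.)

E-sharp minor ninth = E-sharp, G-sharp, B-sharp, D-sharp, F-double-sharp.
C-sharp dominant seventh flat thirteen = C-sharp, E-sharp, G-sharp, B, A.
Shared: E-sharp, G-sharp.

E-sharp  G-sharp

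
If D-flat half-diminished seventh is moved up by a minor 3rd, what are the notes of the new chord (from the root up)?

F-flat – A-double-flat – C-double-flat – E-double-flat

D-flat up a minor 3rd → F-flat. New chord: F-flat half-diminished seventh.
F-flat — root
A-double-flat — minor 3rd
C-double-flat — diminished 5th
E-double-flat — minor 7th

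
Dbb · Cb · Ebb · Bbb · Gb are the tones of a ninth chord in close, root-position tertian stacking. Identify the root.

Arranged so that each adjacent pair is a third by letter name: Cb – Ebb – Gb – Bbb – Dbb.
The bottom of that stack, Cb, is the root (this is Cb minor seventh flat nine).

Cb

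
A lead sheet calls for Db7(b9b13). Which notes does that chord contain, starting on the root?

Root Db, quality dominant seventh flat nine flat thirteen:
Root: Db
Major 3rd (3rd): F
Perfect 5th (5th): Ab
Minor 7th (7th): Cb
Minor 9th (9th): Ebb
Minor 13th (13th): Bbb

Db  F  Ab  Cb  Ebb  Bbb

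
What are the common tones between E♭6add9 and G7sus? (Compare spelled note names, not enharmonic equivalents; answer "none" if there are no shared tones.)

E♭6add9: E♭ G B♭ C F
G7sus: G C D F
Common to both → G, C, F.

G C F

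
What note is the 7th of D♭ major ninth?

C

D♭ major ninth is built on D-flat; its 7th is a major 7th above the root.
A seventh above D uses the letter C, and the major 7th above D-flat is C.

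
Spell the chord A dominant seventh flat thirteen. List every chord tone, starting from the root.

A dominant seventh flat thirteen is a dominant seventh flat thirteen built on A.
root → A
3rd (major 3rd) → C-sharp
5th (perfect 5th) → E
7th (minor 7th) → G
13th (minor 13th) → F

A, C-sharp, E, G, F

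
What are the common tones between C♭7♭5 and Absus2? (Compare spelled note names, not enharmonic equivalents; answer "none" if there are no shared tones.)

Eb

C♭7♭5 = Cb, Eb, Gbb, Bbb.
Absus2 = Ab, Bb, Eb.
Shared: Eb.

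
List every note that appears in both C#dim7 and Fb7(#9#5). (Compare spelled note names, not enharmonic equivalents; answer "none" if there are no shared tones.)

C#dim7 = C#, E, G, Bb.
Fb7(#9#5) = Fb, Ab, C, Ebb, G.
Shared: G.

G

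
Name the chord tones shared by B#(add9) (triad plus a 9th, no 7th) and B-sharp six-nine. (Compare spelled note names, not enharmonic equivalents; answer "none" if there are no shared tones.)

B#(add9) = B#, D##, F##, C##.
B-sharp six-nine = B#, D##, F##, G##, C##.
Shared: B#, D##, F##, C##.

B#, D##, F##, C##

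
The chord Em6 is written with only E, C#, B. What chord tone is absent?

The full Em6 chord is E, G, B, C#.
Comparing with the voicing, the minor 3rd (3rd) — G — is absent.

G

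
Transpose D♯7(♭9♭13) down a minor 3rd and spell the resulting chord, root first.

D# down a minor 3rd → B#. New chord: B# dominant seventh flat nine flat thirteen.
B# — root
D## — major 3rd
F## — perfect 5th
A# — minor 7th
C# — minor 9th
G# — minor 13th

B# D## F## A# C# G#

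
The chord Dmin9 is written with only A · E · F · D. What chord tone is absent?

C

Dmin9 = D, F, A, C, E. The voicing lacks the 7th (minor 7th), C.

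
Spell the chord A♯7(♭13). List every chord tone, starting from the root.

A♯7(♭13) is a dominant seventh flat thirteen built on A♯.
Root: A♯
Major 3rd (3rd): C𝄪
Perfect 5th (5th): E♯
Minor 7th (7th): G♯
Minor 13th (13th): F♯

A♯ C𝄪 E♯ G♯ F♯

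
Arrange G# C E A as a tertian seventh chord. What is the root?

A

Arranged so that each adjacent pair is a third by letter name: A – C – E – G#.
The bottom of that stack, A, is the root (this is A minor-major seventh).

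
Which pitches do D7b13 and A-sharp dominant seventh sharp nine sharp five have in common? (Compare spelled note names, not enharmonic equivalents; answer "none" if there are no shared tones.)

D7b13: D F# A C Bb
A-sharp dominant seventh sharp nine sharp five: A# C## E## G# B##
Common to both → none.

none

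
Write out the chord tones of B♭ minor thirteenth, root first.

Bb Db F Ab C Eb G

Root Bb, quality minor thirteenth:
- root: Bb
- minor 3rd: Db
- perfect 5th: F
- minor 7th: Ab
- major 9th: C
- perfect 11th: Eb
- major 13th: G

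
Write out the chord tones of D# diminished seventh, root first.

D# F# A C

D# diminished seventh is a diminished seventh built on D#.
Root: D#
Minor 3rd (3rd): F#
Diminished 5th (5th): A
Diminished 7th (7th): C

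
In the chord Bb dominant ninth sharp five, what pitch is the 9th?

Root of Bb dominant ninth sharp five = Bb. The 9th is a major 9th: Bb up a major 9th → C.

C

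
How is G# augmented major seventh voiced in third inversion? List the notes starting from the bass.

G# augmented major seventh = G-sharp–B-sharp–D-double-sharp–F-double-sharp; third inversion → seventh (F-double-sharp) lowest.

F-double-sharp, G-sharp, B-sharp, D-double-sharp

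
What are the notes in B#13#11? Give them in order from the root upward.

B#, D##, F##, A#, C##, E##, G##

B#13#11 is a dominant thirteenth sharp eleven built on B#.
- root: B#
- major 3rd: D##
- perfect 5th: F##
- minor 7th: A#
- major 9th: C##
- augmented 11th: E##
- major 13th: G##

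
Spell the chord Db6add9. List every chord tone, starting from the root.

Db F Ab Bb Eb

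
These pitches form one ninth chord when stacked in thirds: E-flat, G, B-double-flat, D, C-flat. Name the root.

Stacking in thirds gives C-flat – E-flat – G – B-double-flat – D, so C-flat is the root — C-flat dominant seventh sharp nine sharp five.

C-flat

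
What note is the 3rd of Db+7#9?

Root of Db+7#9 = Db. The 3rd is a major 3rd: Db up a major 3rd → F.

F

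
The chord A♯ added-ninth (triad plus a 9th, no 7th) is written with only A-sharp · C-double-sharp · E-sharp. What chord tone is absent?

The full A♯ added-ninth chord is A-sharp, C-double-sharp, E-sharp, B-sharp.
Comparing with the voicing, the major 9th (9th) — B-sharp — is absent.

B-sharp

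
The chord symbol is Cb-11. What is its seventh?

Bbb

Cb-11 is built on Cb; its 7th is a minor 7th above the root.
A seventh above C uses the letter B, and the minor 7th above Cb is Bbb.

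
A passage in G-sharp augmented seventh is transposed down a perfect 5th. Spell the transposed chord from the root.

G# down a perfect 5th → C#. New chord: C# augmented seventh.
- root: C#
- major 3rd: E#
- augmented 5th: G##
- minor 7th: B

C#, E#, G##, B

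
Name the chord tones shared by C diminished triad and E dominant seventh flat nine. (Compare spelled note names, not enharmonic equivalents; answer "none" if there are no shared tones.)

none

C diminished triad: C E♭ G♭
E dominant seventh flat nine: E G♯ B D F
Common to both → none.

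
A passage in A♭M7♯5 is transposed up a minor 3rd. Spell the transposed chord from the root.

Cb  Eb  G  Bb

A minor 3rd up from Ab is Cb, so the new chord is Cb augmented major seventh.
root → Cb
3rd (major 3rd) → Eb
5th (augmented 5th) → G
7th (major 7th) → Bb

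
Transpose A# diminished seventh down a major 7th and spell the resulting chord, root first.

A♯ down a major 7th → B. New chord: B diminished seventh.
B — root
D — minor 3rd
F — diminished 5th
A♭ — diminished 7th

B D F A♭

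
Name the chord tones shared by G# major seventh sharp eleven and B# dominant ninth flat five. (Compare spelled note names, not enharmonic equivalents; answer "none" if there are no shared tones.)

B-sharp C-double-sharp

G# major seventh sharp eleven = G-sharp, B-sharp, D-sharp, F-double-sharp, C-double-sharp.
B# dominant ninth flat five = B-sharp, D-double-sharp, F-sharp, A-sharp, C-double-sharp.
Shared: B-sharp, C-double-sharp.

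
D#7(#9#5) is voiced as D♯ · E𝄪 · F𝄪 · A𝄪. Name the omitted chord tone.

C♯

D#7(#9#5) = D♯, F𝄪, A𝄪, C♯, E𝄪. The voicing lacks the 7th (minor 7th), C♯.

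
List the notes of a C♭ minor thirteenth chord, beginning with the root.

Root Cb, quality minor thirteenth:
Root: Cb
Minor 3rd (3rd): Ebb
Perfect 5th (5th): Gb
Minor 7th (7th): Bbb
Major 9th (9th): Db
Perfect 11th (11th): Fb
Major 13th (13th): Ab

Cb Ebb Gb Bbb Db Fb Ab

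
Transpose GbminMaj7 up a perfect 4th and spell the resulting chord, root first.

Cb – Ebb – Gb – Bb

A perfect 4th up from Gb is Cb, so the new chord is Cb minor-major seventh.
root → Cb
3rd (minor 3rd) → Ebb
5th (perfect 5th) → Gb
7th (major 7th) → Bb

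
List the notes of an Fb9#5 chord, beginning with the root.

Fb9#5 is a dominant ninth sharp five built on Fb.
- root: Fb
- major 3rd: Ab
- augmented 5th: C
- minor 7th: Ebb
- major 9th: Gb

Fb  Ab  C  Ebb  Gb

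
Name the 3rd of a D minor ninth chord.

F

Root of D minor ninth = D. The 3rd is a minor 3rd: D up a minor 3rd → F.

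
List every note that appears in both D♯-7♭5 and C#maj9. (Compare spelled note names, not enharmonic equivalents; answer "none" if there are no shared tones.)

D#, C#

D♯-7♭5 = D#, F#, A, C#.
C#maj9 = C#, E#, G#, B#, D#.
Shared: D#, C#.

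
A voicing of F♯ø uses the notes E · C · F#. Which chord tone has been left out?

A

The full F♯ø chord is F#, A, C, E.
Comparing with the voicing, the minor 3rd (3rd) — A — is absent.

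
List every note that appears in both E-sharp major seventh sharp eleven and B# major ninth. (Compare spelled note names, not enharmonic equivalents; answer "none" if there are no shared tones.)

B-sharp, D-double-sharp, A-double-sharp

E-sharp major seventh sharp eleven = E-sharp, G-double-sharp, B-sharp, D-double-sharp, A-double-sharp.
B# major ninth = B-sharp, D-double-sharp, F-double-sharp, A-double-sharp, C-double-sharp.
Shared: B-sharp, D-double-sharp, A-double-sharp.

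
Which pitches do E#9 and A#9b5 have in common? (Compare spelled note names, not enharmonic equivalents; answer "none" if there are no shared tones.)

B#

E#9: E# G## B# D# F##
A#9b5: A# C## E G# B#
Common to both → B#.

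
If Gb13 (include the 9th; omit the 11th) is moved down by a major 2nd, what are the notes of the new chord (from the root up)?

Fb  Ab  Cb  Ebb  Gb  Db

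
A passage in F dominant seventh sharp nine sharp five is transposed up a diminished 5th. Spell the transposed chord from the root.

C-flat – E-flat – G – B-double-flat – D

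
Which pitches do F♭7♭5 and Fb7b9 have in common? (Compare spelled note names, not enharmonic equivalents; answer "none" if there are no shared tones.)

F♭, A♭, E𝄫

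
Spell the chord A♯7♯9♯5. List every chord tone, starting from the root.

A#, C##, E##, G#, B##

Root A#, quality dominant seventh sharp nine sharp five:
A# — root
C## — major 3rd
E## — augmented 5th
G# — minor 7th
B## — augmented 9th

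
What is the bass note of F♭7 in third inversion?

F♭7 in root position is Fb–Ab–Cb–Ebb.
Third inversion places the seventh in the bass, which is Ebb.

Ebb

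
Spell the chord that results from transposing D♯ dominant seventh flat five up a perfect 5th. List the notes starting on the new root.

A perfect 5th up from D♯ is A♯, so the new chord is A♯ dominant seventh flat five.
- root: A♯
- major 3rd: C𝄪
- diminished 5th: E
- minor 7th: G♯

A♯, C𝄪, E, G♯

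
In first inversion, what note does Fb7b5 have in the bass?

Fb7b5 = F♭–A♭–C𝄫–E𝄫. First inversion → third in the bass = A♭.

A♭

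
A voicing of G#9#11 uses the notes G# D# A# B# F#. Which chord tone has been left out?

C##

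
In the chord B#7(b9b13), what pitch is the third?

D##

Root of B#7(b9b13) = B#. The 3rd is a major 3rd: B# up a major 3rd → D##.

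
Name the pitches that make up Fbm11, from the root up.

Fb, Abb, Cb, Ebb, Gb, Bbb

Fbm11 is a minor eleventh built on Fb.
Fb — root
Abb — minor 3rd
Cb — perfect 5th
Ebb — minor 7th
Gb — major 9th
Bbb — perfect 11th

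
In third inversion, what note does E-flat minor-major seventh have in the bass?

D

E-flat minor-major seventh in root position is E-flat–G-flat–B-flat–D.
Third inversion places the seventh in the bass, which is D.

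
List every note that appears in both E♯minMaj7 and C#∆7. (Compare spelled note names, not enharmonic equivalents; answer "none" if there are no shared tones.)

E♯minMaj7: E# G# B# D##
C#∆7: C# E# G# B#
Common to both → E#, G#, B#.

E#  G#  B#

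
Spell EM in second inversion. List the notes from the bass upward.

B  E  G#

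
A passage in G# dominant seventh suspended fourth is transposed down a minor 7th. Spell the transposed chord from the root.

A-sharp – D-sharp – E-sharp – G-sharp

Transposed root: G-sharp → A-sharp (minor 7th down). So we spell A-sharp dominant seventh suspended fourth:
root → A-sharp
4th (perfect 4th) → D-sharp
5th (perfect 5th) → E-sharp
7th (minor 7th) → G-sharp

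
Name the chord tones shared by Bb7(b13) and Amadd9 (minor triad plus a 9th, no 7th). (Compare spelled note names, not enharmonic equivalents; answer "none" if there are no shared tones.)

Bb7(b13): Bb D F Ab Gb
Amadd9: A C E B
Common to both → none.

none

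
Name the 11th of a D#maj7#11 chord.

G𝄪

D#maj7#11 is built on D♯; its 11th is an augmented 11th above the root.
A fourth above D uses the letter G, and the augmented 11th above D♯ is G𝄪.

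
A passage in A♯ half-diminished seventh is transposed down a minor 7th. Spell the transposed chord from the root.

B#, D#, F#, A#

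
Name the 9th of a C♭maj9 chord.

Db

Root of C♭maj9 = Cb. The 9th is a major 9th: Cb up a major 9th → Db.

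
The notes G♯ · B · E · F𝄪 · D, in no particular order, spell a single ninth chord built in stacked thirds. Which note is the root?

E

Arranged so that each adjacent pair is a third by letter name: E – G♯ – B – D – F𝄪.
The bottom of that stack, E, is the root (this is E dominant seventh sharp nine).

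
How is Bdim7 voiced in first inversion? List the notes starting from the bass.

In root position, Bdim7 is B–D–F–Ab.
First inversion puts the third (D) in the bass.

D F Ab B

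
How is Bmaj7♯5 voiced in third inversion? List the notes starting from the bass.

In root position, Bmaj7♯5 is B–D#–F##–A#.
Third inversion puts the seventh (A#) in the bass.

A#, B, D#, F##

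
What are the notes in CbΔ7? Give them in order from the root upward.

Cb  Eb  Gb  Bb

CbΔ7 is a major seventh built on Cb.
Cb — root
Eb — major 3rd
Gb — perfect 5th
Bb — major 7th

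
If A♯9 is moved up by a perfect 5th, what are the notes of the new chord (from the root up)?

E# G## B# D# F##

A# up a perfect 5th → E#. New chord: E# dominant ninth.
E# — root
G## — major 3rd
B# — perfect 5th
D# — minor 7th
F## — major 9th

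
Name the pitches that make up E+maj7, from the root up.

Root E, quality augmented major seventh:
E — root
G# — major 3rd
B# — augmented 5th
D# — major 7th

E G# B# D#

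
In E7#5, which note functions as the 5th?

B#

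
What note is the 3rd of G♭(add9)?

G♭(add9) is built on Gb; its 3rd is a major 3rd above the root.
A third above G uses the letter B, and the major 3rd above Gb is Bb.

Bb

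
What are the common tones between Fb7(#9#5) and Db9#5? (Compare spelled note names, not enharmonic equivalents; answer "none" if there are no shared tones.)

Fb7(#9#5) = Fb, Ab, C, Ebb, G.
Db9#5 = Db, F, A, Cb, Eb.
Shared: none.

none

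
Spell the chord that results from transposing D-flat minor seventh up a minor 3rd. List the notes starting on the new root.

Fb, Abb, Cb, Ebb

Transposed root: Db → Fb (minor 3rd up). So we spell Fb minor seventh:
- root: Fb
- minor 3rd: Abb
- perfect 5th: Cb
- minor 7th: Ebb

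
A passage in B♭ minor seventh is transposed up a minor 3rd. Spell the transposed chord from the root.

Transposed root: B♭ → D♭ (minor 3rd up). So we spell D♭ minor seventh:
- root: D♭
- minor 3rd: F♭
- perfect 5th: A♭
- minor 7th: C♭

D♭, F♭, A♭, C♭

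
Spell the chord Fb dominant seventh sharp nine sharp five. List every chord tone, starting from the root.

Fb  Ab  C  Ebb  G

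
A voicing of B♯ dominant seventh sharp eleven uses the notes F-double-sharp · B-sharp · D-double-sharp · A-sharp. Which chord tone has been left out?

E-double-sharp

The full B♯ dominant seventh sharp eleven chord is B-sharp, D-double-sharp, F-double-sharp, A-sharp, E-double-sharp.
Comparing with the voicing, the augmented 11th (11th) — E-double-sharp — is absent.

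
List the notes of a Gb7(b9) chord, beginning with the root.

Gb, Bb, Db, Fb, Abb

Gb7(b9): dominant seventh flat nine on Gb.
Root: Gb
Major 3rd (3rd): Bb
Perfect 5th (5th): Db
Minor 7th (7th): Fb
Minor 9th (9th): Abb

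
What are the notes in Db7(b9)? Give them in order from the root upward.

D♭  F  A♭  C♭  E𝄫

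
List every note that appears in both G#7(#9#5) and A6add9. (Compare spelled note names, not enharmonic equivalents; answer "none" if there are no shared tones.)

G#7(#9#5): G# B# D## F# A##
A6add9: A C# E F# B
Common to both → F#.

F#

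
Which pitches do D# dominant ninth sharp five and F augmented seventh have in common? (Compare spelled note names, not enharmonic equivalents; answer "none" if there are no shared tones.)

C-sharp

D# dominant ninth sharp five: D-sharp F-double-sharp A-double-sharp C-sharp E-sharp
F augmented seventh: F A C-sharp E-flat
Common to both → C-sharp.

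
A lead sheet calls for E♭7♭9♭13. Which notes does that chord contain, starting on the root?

Root Eb, quality dominant seventh flat nine flat thirteen:
root → Eb
3rd (major 3rd) → G
5th (perfect 5th) → Bb
7th (minor 7th) → Db
9th (minor 9th) → Fb
13th (minor 13th) → Cb

Eb  G  Bb  Db  Fb  Cb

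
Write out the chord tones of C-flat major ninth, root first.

Root C-flat, quality major ninth:
C-flat — root
E-flat — major 3rd
G-flat — perfect 5th
B-flat — major 7th
D-flat — major 9th

C-flat, E-flat, G-flat, B-flat, D-flat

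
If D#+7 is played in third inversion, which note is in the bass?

D#+7 in root position is D#–F##–A##–C#.
Third inversion places the seventh in the bass, which is C#.

C#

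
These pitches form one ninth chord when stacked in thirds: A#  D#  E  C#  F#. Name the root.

D#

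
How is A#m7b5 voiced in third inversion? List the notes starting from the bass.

G♯ A♯ C♯ E

A#m7b5 = A♯–C♯–E–G♯; third inversion → seventh (G♯) lowest.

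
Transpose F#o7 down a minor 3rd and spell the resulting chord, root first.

D♯, F♯, A, C

F♯ down a minor 3rd → D♯. New chord: D♯ diminished seventh.
D♯ — root
F♯ — minor 3rd
A — diminished 5th
C — diminished 7th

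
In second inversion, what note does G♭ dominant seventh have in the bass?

Db

G♭ dominant seventh = Gb–Bb–Db–Fb. Second inversion → fifth in the bass = Db.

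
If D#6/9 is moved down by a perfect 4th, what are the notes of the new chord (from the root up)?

A# C## E# F## B#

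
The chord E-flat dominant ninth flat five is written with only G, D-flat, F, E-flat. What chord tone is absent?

B-double-flat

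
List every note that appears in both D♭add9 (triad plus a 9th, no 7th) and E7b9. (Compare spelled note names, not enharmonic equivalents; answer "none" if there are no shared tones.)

D♭add9: Db F Ab Eb
E7b9: E G# B D F
Common to both → F.

F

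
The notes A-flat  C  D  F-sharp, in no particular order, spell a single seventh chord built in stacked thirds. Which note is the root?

D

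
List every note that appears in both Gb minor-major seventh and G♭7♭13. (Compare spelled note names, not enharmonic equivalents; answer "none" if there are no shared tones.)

G♭ D♭

Gb minor-major seventh = G♭, B𝄫, D♭, F.
G♭7♭13 = G♭, B♭, D♭, F♭, E𝄫.
Shared: G♭, D♭.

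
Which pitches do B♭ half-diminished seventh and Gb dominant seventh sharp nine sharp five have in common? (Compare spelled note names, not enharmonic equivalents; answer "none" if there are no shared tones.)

B-flat F-flat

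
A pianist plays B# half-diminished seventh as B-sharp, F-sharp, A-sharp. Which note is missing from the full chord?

D-sharp

The full B# half-diminished seventh chord is B-sharp, D-sharp, F-sharp, A-sharp.
Comparing with the voicing, the minor 3rd (3rd) — D-sharp — is absent.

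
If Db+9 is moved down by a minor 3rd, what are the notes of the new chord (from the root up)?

Bb, D, F#, Ab, C

Db down a minor 3rd → Bb. New chord: Bb dominant ninth sharp five.
Bb — root
D — major 3rd
F# — augmented 5th
Ab — minor 7th
C — major 9th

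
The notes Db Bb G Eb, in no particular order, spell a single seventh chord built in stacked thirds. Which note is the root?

Arranged so that each adjacent pair is a third by letter name: Eb – G – Bb – Db.
The bottom of that stack, Eb, is the root (this is Eb dominant seventh).

Eb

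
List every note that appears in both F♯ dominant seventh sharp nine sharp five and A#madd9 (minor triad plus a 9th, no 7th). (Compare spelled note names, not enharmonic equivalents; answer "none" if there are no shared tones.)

F♯ dominant seventh sharp nine sharp five = F#, A#, C##, E, G##.
A#madd9 = A#, C#, E#, B#.
Shared: A#.

A#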